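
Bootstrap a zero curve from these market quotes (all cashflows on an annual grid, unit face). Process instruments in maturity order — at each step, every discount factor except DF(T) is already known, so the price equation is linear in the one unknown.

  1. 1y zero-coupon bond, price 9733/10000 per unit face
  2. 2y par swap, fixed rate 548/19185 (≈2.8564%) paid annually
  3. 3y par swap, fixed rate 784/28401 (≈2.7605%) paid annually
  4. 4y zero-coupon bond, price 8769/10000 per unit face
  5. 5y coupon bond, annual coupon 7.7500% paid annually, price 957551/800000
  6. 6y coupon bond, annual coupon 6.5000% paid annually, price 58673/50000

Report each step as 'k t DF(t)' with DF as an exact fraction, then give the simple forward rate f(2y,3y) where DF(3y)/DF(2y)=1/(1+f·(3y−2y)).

step 1 [1y] zero: DF = P = 9733/10000 ≈ 0.973300
step 2 [2y] swap r/1=548/19185: DF=(1 − 548/19185·(0.973300))/(1+548/19185) = 2363/2500 ≈ 0.945200
step 3 [3y] swap r/1=784/28401: DF=(1 − 784/28401·(0.973300+0.945200))/(1+784/28401) = 576/625 ≈ 0.921600
step 4 [4y] zero: DF = P = 8769/10000 ≈ 0.876900
step 5 [5y] bond c/1=31/400: DF=(957551/800000 − 31/400·(0.973300+0.945200+0.921600+0.876900))/(1+31/400) = 1687/2000 ≈ 0.843500
step 6 [6y] bond c/1=13/200: DF=(58673/50000 − 13/200·(0.973300+0.945200+0.921600+0.876900+0.843500))/(1+13/200) = 1647/2000 ≈ 0.823500

1 1 9733/10000
2 2 2363/2500
3 3 576/625
4 4 8769/10000
5 5 1687/2000
6 6 1647/2000
f(2y,3y) = ((2363/2500)/(576/625) − 1)/(1) = 59/2304 ≈ 2.5608%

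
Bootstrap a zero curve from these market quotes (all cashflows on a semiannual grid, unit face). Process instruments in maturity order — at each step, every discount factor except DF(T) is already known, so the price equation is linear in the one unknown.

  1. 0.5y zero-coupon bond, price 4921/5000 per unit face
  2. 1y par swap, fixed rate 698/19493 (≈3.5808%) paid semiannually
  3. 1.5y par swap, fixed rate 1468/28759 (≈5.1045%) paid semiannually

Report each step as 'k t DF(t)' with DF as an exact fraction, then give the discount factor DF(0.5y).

step 1 [0.5y] zero: DF = P = 4921/5000 ≈ 0.984200
step 2 [1y] swap r/2=349/19493: DF=(1 − 349/19493·(0.984200))/(1+349/19493) = 9651/10000 ≈ 0.965100
step 3 [1.5y] swap r/2=734/28759: DF=(1 − 734/28759·(0.984200+0.965100))/(1+734/28759) = 4633/5000 ≈ 0.926600

1 1/2 4921/5000
2 1 9651/10000
3 3/2 4633/5000
DF(0.5y) = 4921/5000 ≈ 0.984200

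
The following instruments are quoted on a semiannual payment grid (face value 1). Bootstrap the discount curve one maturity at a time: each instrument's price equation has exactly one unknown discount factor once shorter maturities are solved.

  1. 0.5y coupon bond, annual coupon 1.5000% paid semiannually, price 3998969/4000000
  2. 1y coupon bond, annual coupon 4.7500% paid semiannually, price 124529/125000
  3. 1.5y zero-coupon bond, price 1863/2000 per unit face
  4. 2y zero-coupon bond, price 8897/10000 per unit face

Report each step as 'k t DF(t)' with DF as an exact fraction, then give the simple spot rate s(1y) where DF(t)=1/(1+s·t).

1 1/2 9923/10000
2 1 9501/10000
3 3/2 1863/2000
4 2 8897/10000
s(1y) = (1/(9501/10000) − 1)/(1) = 499/9501 ≈ 5.2521%

step 1 [0.5y] bond c/2=3/400: DF=(3998969/4000000 − 3/400·(0))/(1+3/400) = 9923/10000 ≈ 0.992300
step 2 [1y] bond c/2=19/800: DF=(124529/125000 − 19/800·(0.992300))/(1+19/800) = 9501/10000 ≈ 0.950100
step 3 [1.5y] zero: DF = P = 1863/2000 ≈ 0.931500
step 4 [2y] zero: DF = P = 8897/10000 ≈ 0.889700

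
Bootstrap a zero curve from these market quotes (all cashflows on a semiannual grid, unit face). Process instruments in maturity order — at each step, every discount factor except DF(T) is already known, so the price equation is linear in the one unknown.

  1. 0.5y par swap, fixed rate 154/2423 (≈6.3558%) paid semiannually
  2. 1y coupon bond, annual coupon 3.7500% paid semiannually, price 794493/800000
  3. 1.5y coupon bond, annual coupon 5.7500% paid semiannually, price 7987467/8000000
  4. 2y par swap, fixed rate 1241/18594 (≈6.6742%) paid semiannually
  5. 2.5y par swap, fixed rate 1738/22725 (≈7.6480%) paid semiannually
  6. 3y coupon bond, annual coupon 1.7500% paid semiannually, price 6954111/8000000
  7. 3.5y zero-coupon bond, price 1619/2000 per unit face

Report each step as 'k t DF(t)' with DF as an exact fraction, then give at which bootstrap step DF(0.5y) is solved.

step 1 [0.5y] swap r/2=77/2423: DF=(1 − 77/2423·(0))/(1+77/2423) = 2423/2500 ≈ 0.969200
step 2 [1y] bond c/2=3/160: DF=(794493/800000 − 3/160·(0.969200))/(1+3/160) = 957/1000 ≈ 0.957000
step 3 [1.5y] bond c/2=23/800: DF=(7987467/8000000 − 23/800·(0.969200+0.957000))/(1+23/800) = 9167/10000 ≈ 0.916700
step 4 [2y] swap r/2=1241/37188: DF=(1 − 1241/37188·(0.969200+0.957000+0.916700))/(1+1241/37188) = 8759/10000 ≈ 0.875900
step 5 [2.5y] swap r/2=869/22725: DF=(1 − 869/22725·(0.969200+0.957000+0.916700+0.875900))/(1+869/22725) = 4131/5000 ≈ 0.826200
step 6 [3y] bond c/2=7/800: DF=(6954111/8000000 − 7/800·(0.969200+0.957000+0.916700+0.875900+0.826200))/(1+7/800) = 8223/10000 ≈ 0.822300
step 7 [3.5y] zero: DF = P = 1619/2000 ≈ 0.809500

1 1/2 2423/2500
2 1 957/1000
3 3/2 9167/10000
4 2 8759/10000
5 5/2 4131/5000
6 3 8223/10000
7 7/2 1619/2000
DF(0.5y) is solved at step 1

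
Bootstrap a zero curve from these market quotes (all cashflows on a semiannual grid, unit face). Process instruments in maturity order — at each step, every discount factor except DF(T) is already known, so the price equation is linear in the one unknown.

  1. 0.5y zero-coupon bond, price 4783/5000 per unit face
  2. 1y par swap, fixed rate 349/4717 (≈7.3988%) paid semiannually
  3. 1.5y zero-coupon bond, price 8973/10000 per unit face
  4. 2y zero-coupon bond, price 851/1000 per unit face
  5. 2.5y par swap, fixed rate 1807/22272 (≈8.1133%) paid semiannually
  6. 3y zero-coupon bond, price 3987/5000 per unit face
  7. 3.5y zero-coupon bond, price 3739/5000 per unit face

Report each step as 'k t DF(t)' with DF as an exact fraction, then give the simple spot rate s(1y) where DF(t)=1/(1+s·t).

step 1 [0.5y] zero: DF = P = 4783/5000 ≈ 0.956600
step 2 [1y] swap r/2=349/9434: DF=(1 − 349/9434·(0.956600))/(1+349/9434) = 4651/5000 ≈ 0.930200
step 3 [1.5y] zero: DF = P = 8973/10000 ≈ 0.897300
step 4 [2y] zero: DF = P = 851/1000 ≈ 0.851000
step 5 [2.5y] swap r/2=1807/44544: DF=(1 − 1807/44544·(0.956600+0.930200+0.897300+0.851000))/(1+1807/44544) = 8193/10000 ≈ 0.819300
step 6 [3y] zero: DF = P = 3987/5000 ≈ 0.797400
step 7 [3.5y] zero: DF = P = 3739/5000 ≈ 0.747800

1 1/2 4783/5000
2 1 4651/5000
3 3/2 8973/10000
4 2 851/1000
5 5/2 8193/10000
6 3 3987/5000
7 7/2 3739/5000
s(1y) = (1/(4651/5000) − 1)/(1) = 349/4651 ≈ 7.5038%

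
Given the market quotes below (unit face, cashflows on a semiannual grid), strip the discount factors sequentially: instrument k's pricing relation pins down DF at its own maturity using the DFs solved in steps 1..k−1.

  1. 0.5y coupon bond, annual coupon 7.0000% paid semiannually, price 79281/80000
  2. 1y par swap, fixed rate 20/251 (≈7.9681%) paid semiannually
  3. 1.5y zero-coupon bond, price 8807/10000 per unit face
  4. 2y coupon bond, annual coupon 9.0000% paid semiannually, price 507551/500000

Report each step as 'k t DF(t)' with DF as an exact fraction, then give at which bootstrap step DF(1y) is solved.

1 1/2 383/400
2 1 37/40
3 3/2 8807/10000
4 2 2131/2500
DF(1y) is solved at step 2

step 1 [0.5y] bond c/2=7/200: DF=(79281/80000 − 7/200·(0))/(1+7/200) = 383/400 ≈ 0.957500
step 2 [1y] swap r/2=10/251: DF=(1 − 10/251·(0.957500))/(1+10/251) = 37/40 ≈ 0.925000
step 3 [1.5y] zero: DF = P = 8807/10000 ≈ 0.880700
step 4 [2y] bond c/2=9/200: DF=(507551/500000 − 9/200·(0.957500+0.925000+0.880700))/(1+9/200) = 2131/2500 ≈ 0.852400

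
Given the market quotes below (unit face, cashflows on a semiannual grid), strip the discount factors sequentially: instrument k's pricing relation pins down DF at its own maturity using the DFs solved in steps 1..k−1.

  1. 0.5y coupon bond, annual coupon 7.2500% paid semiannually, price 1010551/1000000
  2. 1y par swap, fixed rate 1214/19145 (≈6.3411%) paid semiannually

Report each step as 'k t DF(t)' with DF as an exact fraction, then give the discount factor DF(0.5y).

1 1/2 1219/1250
2 1 9393/10000
DF(0.5y) = 1219/1250 ≈ 0.975200

step 1 [0.5y] bond c/2=29/800: DF=(1010551/1000000 − 29/800·(0))/(1+29/800) = 1219/1250 ≈ 0.975200
step 2 [1y] swap r/2=607/19145: DF=(1 − 607/19145·(0.975200))/(1+607/19145) = 9393/10000 ≈ 0.939300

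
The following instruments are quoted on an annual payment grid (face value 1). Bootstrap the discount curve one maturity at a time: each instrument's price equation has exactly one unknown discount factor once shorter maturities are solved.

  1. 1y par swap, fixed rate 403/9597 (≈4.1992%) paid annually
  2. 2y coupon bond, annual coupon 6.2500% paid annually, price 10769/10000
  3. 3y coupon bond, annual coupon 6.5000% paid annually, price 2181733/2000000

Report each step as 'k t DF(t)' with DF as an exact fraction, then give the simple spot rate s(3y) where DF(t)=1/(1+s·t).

1 1 9597/10000
2 2 9571/10000
3 3 9073/10000
s(3y) = (1/(9073/10000) − 1)/(3) = 309/9073 ≈ 3.4057%

step 1 [1y] swap r/1=403/9597: DF=(1 − 403/9597·(0))/(1+403/9597) = 9597/10000 ≈ 0.959700
step 2 [2y] bond c/1=1/16: DF=(10769/10000 − 1/16·(0.959700))/(1+1/16) = 9571/10000 ≈ 0.957100
step 3 [3y] bond c/1=13/200: DF=(2181733/2000000 − 13/200·(0.959700+0.957100))/(1+13/200) = 9073/10000 ≈ 0.907300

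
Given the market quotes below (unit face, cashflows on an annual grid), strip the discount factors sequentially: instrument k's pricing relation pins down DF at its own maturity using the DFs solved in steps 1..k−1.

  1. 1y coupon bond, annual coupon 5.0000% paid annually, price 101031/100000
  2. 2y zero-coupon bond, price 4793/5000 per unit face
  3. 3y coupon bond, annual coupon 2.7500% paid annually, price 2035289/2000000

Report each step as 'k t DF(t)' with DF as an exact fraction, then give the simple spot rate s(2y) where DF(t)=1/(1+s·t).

step 1 [1y] bond c/1=1/20: DF=(101031/100000 − 1/20·(0))/(1+1/20) = 4811/5000 ≈ 0.962200
step 2 [2y] zero: DF = P = 4793/5000 ≈ 0.958600
step 3 [3y] bond c/1=11/400: DF=(2035289/2000000 − 11/400·(0.962200+0.958600))/(1+11/400) = 939/1000 ≈ 0.939000

1 1 4811/5000
2 2 4793/5000
3 3 939/1000
s(2y) = (1/(4793/5000) − 1)/(2) = 207/9586 ≈ 2.1594%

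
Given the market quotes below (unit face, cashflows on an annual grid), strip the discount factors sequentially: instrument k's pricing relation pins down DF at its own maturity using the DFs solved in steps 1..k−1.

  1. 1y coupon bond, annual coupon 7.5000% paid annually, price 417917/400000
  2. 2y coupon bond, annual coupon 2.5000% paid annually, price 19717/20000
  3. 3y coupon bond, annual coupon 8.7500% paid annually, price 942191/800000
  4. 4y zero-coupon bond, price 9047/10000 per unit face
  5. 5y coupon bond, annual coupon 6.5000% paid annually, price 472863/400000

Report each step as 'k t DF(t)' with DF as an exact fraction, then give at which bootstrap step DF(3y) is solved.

step 1 [1y] bond c/1=3/40: DF=(417917/400000 − 3/40·(0))/(1+3/40) = 9719/10000 ≈ 0.971900
step 2 [2y] bond c/1=1/40: DF=(19717/20000 − 1/40·(0.971900))/(1+1/40) = 9381/10000 ≈ 0.938100
step 3 [3y] bond c/1=7/80: DF=(942191/800000 − 7/80·(0.971900+0.938100))/(1+7/80) = 9293/10000 ≈ 0.929300
step 4 [4y] zero: DF = P = 9047/10000 ≈ 0.904700
step 5 [5y] bond c/1=13/200: DF=(472863/400000 − 13/200·(0.971900+0.938100+0.929300+0.904700))/(1+13/200) = 1763/2000 ≈ 0.881500

1 1 9719/10000
2 2 9381/10000
3 3 9293/10000
4 4 9047/10000
5 5 1763/2000
DF(3y) is solved at step 3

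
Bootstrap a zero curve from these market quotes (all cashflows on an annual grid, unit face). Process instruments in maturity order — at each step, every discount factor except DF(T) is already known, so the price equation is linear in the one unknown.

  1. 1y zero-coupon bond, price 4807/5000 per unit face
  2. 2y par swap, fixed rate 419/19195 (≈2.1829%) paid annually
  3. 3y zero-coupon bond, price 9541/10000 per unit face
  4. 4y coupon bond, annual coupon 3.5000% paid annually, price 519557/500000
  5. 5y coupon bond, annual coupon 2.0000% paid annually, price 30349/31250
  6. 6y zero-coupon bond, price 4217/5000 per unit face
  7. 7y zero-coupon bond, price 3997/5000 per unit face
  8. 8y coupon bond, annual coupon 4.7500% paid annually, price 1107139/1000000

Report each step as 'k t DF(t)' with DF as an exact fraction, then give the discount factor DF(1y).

1 1 4807/5000
2 2 9581/10000
3 3 9541/10000
4 4 2267/2500
5 5 439/500
6 6 4217/5000
7 7 3997/5000
8 8 482/625
DF(1y) = 4807/5000 ≈ 0.961400

step 1 [1y] zero: DF = P = 4807/5000 ≈ 0.961400
step 2 [2y] swap r/1=419/19195: DF=(1 − 419/19195·(0.961400))/(1+419/19195) = 9581/10000 ≈ 0.958100
step 3 [3y] zero: DF = P = 9541/10000 ≈ 0.954100
step 4 [4y] bond c/1=7/200: DF=(519557/500000 − 7/200·(0.961400+0.958100+0.954100))/(1+7/200) = 2267/2500 ≈ 0.906800
step 5 [5y] bond c/1=1/50: DF=(30349/31250 − 1/50·(0.961400+0.958100+0.954100+0.906800))/(1+1/50) = 439/500 ≈ 0.878000
step 6 [6y] zero: DF = P = 4217/5000 ≈ 0.843400
step 7 [7y] zero: DF = P = 3997/5000 ≈ 0.799400
step 8 [8y] bond c/1=19/400: DF=(1107139/1000000 − 19/400·(0.961400+0.958100+0.954100+0.906800+0.878000+0.843400+0.799400))/(1+19/400) = 482/625 ≈ 0.771200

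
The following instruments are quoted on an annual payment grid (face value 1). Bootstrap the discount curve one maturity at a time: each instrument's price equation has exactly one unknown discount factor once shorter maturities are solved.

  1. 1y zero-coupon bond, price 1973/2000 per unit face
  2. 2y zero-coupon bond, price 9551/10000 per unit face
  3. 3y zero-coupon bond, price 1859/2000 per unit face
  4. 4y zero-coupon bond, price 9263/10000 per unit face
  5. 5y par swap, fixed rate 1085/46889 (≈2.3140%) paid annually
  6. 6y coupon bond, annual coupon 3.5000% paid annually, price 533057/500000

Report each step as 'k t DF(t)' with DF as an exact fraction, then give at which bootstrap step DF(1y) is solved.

1 1 1973/2000
2 2 9551/10000
3 3 1859/2000
4 4 9263/10000
5 5 1783/2000
6 6 1743/2000
DF(1y) is solved at step 1

step 1 [1y] zero: DF = P = 1973/2000 ≈ 0.986500
step 2 [2y] zero: DF = P = 9551/10000 ≈ 0.955100
step 3 [3y] zero: DF = P = 1859/2000 ≈ 0.929500
step 4 [4y] zero: DF = P = 9263/10000 ≈ 0.926300
step 5 [5y] swap r/1=1085/46889: DF=(1 − 1085/46889·(0.986500+0.955100+0.929500+0.926300))/(1+1085/46889) = 1783/2000 ≈ 0.891500
step 6 [6y] bond c/1=7/200: DF=(533057/500000 − 7/200·(0.986500+0.955100+0.929500+0.926300+0.891500))/(1+7/200) = 1743/2000 ≈ 0.871500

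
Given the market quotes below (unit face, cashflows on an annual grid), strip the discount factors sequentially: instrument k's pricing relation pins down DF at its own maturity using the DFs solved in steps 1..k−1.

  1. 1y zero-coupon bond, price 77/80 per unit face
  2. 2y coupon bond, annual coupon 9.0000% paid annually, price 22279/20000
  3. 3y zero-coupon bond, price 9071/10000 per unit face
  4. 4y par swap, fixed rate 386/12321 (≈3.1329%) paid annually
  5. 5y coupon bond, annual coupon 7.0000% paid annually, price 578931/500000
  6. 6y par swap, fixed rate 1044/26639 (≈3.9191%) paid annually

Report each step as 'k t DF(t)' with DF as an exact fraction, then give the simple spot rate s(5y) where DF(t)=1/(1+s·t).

step 1 [1y] zero: DF = P = 77/80 ≈ 0.962500
step 2 [2y] bond c/1=9/100: DF=(22279/20000 − 9/100·(0.962500))/(1+9/100) = 377/400 ≈ 0.942500
step 3 [3y] zero: DF = P = 9071/10000 ≈ 0.907100
step 4 [4y] swap r/1=386/12321: DF=(1 − 386/12321·(0.962500+0.942500+0.907100))/(1+386/12321) = 4421/5000 ≈ 0.884200
step 5 [5y] bond c/1=7/100: DF=(578931/500000 − 7/100·(0.962500+0.942500+0.907100+0.884200))/(1+7/100) = 8403/10000 ≈ 0.840300
step 6 [6y] swap r/1=1044/26639: DF=(1 − 1044/26639·(0.962500+0.942500+0.907100+0.884200+0.840300))/(1+1044/26639) = 989/1250 ≈ 0.791200

1 1 77/80
2 2 377/400
3 3 9071/10000
4 4 4421/5000
5 5 8403/10000
6 6 989/1250
s(5y) = (1/(8403/10000) − 1)/(5) = 1597/42015 ≈ 3.8010%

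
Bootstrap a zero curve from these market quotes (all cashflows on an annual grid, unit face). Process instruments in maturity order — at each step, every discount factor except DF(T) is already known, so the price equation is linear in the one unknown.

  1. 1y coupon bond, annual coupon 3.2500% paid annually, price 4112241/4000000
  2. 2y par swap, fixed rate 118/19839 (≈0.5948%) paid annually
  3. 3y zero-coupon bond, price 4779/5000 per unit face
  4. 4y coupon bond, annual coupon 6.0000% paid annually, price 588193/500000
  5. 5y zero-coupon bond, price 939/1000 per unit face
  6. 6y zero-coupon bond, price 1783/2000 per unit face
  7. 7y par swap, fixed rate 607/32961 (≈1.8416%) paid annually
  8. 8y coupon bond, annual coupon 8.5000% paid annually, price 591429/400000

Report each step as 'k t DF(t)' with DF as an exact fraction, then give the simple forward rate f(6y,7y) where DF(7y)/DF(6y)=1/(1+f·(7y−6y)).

step 1 [1y] bond c/1=13/400: DF=(4112241/4000000 − 13/400·(0))/(1+13/400) = 9957/10000 ≈ 0.995700
step 2 [2y] swap r/1=118/19839: DF=(1 − 118/19839·(0.995700))/(1+118/19839) = 4941/5000 ≈ 0.988200
step 3 [3y] zero: DF = P = 4779/5000 ≈ 0.955800
step 4 [4y] bond c/1=3/50: DF=(588193/500000 − 3/50·(0.995700+0.988200+0.955800))/(1+3/50) = 4717/5000 ≈ 0.943400
step 5 [5y] zero: DF = P = 939/1000 ≈ 0.939000
step 6 [6y] zero: DF = P = 1783/2000 ≈ 0.891500
step 7 [7y] swap r/1=607/32961: DF=(1 − 607/32961·(0.995700+0.988200+0.955800+0.943400+0.939000+0.891500))/(1+607/32961) = 4393/5000 ≈ 0.878600
step 8 [8y] bond c/1=17/200: DF=(591429/400000 − 17/200·(0.995700+0.988200+0.955800+0.943400+0.939000+0.891500+0.878600))/(1+17/200) = 8463/10000 ≈ 0.846300

1 1 9957/10000
2 2 4941/5000
3 3 4779/5000
4 4 4717/5000
5 5 939/1000
6 6 1783/2000
7 7 4393/5000
8 8 8463/10000
f(6y,7y) = ((1783/2000)/(4393/5000) − 1)/(1) = 129/8786 ≈ 1.4682%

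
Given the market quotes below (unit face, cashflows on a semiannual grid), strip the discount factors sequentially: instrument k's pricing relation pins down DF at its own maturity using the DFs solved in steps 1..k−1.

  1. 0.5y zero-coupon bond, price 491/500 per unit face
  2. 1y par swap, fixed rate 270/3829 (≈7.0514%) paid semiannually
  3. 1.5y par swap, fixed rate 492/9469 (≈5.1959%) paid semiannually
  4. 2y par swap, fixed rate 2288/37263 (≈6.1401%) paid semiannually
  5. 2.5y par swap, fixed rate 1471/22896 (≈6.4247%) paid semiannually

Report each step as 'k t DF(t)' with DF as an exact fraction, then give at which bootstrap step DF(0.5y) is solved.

step 1 [0.5y] zero: DF = P = 491/500 ≈ 0.982000
step 2 [1y] swap r/2=135/3829: DF=(1 − 135/3829·(0.982000))/(1+135/3829) = 373/400 ≈ 0.932500
step 3 [1.5y] swap r/2=246/9469: DF=(1 − 246/9469·(0.982000+0.932500))/(1+246/9469) = 4631/5000 ≈ 0.926200
step 4 [2y] swap r/2=1144/37263: DF=(1 − 1144/37263·(0.982000+0.932500+0.926200))/(1+1144/37263) = 1107/1250 ≈ 0.885600
step 5 [2.5y] swap r/2=1471/45792: DF=(1 − 1471/45792·(0.982000+0.932500+0.926200+0.885600))/(1+1471/45792) = 8529/10000 ≈ 0.852900

1 1/2 491/500
2 1 373/400
3 3/2 4631/5000
4 2 1107/1250
5 5/2 8529/10000
DF(0.5y) is solved at step 1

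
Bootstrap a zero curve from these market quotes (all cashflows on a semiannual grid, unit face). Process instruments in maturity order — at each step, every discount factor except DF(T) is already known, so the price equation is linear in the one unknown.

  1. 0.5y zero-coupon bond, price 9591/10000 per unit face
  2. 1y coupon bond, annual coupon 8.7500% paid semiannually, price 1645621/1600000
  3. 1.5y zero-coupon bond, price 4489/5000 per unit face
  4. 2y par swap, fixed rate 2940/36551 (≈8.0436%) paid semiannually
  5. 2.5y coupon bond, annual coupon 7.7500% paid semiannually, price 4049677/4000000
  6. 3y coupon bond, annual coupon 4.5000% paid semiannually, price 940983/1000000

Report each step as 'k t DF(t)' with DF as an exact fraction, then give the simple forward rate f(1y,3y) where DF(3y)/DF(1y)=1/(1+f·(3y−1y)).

1 1/2 9591/10000
2 1 2363/2500
3 3/2 4489/5000
4 2 853/1000
5 5/2 8383/10000
6 3 4107/5000
f(1y,3y) = ((2363/2500)/(4107/5000) − 1)/(2) = 619/8214 ≈ 7.5359%

step 1 [0.5y] zero: DF = P = 9591/10000 ≈ 0.959100
step 2 [1y] bond c/2=7/160: DF=(1645621/1600000 − 7/160·(0.959100))/(1+7/160) = 2363/2500 ≈ 0.945200
step 3 [1.5y] zero: DF = P = 4489/5000 ≈ 0.897800
step 4 [2y] swap r/2=1470/36551: DF=(1 − 1470/36551·(0.959100+0.945200+0.897800))/(1+1470/36551) = 853/1000 ≈ 0.853000
step 5 [2.5y] bond c/2=31/800: DF=(4049677/4000000 − 31/800·(0.959100+0.945200+0.897800+0.853000))/(1+31/800) = 8383/10000 ≈ 0.838300
step 6 [3y] bond c/2=9/400: DF=(940983/1000000 − 9/400·(0.959100+0.945200+0.897800+0.853000+0.838300))/(1+9/400) = 4107/5000 ≈ 0.821400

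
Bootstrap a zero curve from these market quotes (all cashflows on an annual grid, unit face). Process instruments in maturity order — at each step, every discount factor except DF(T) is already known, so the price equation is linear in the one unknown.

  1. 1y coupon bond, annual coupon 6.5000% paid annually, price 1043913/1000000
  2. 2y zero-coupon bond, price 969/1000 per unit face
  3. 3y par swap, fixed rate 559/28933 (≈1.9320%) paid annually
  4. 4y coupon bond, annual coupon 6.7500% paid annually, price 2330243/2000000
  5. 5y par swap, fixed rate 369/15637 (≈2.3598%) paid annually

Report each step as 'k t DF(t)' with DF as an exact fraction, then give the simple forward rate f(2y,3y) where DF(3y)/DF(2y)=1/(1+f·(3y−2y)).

step 1 [1y] bond c/1=13/200: DF=(1043913/1000000 − 13/200·(0))/(1+13/200) = 4901/5000 ≈ 0.980200
step 2 [2y] zero: DF = P = 969/1000 ≈ 0.969000
step 3 [3y] swap r/1=559/28933: DF=(1 − 559/28933·(0.980200+0.969000))/(1+559/28933) = 9441/10000 ≈ 0.944100
step 4 [4y] bond c/1=27/400: DF=(2330243/2000000 − 27/400·(0.980200+0.969000+0.944100))/(1+27/400) = 1817/2000 ≈ 0.908500
step 5 [5y] swap r/1=369/15637: DF=(1 − 369/15637·(0.980200+0.969000+0.944100+0.908500))/(1+369/15637) = 8893/10000 ≈ 0.889300

1 1 4901/5000
2 2 969/1000
3 3 9441/10000
4 4 1817/2000
5 5 8893/10000
f(2y,3y) = ((969/1000)/(9441/10000) − 1)/(1) = 83/3147 ≈ 2.6374%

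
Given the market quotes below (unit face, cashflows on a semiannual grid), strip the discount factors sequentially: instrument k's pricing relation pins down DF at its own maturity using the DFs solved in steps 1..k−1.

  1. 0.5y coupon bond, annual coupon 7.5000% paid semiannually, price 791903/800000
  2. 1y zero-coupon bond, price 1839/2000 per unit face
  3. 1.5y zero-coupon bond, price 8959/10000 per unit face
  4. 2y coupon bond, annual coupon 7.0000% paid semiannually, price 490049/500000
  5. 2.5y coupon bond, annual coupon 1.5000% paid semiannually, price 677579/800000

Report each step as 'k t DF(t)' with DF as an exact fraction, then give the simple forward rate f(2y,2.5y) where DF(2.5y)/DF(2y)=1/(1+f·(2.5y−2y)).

1 1/2 9541/10000
2 1 1839/2000
3 3/2 8959/10000
4 2 8533/10000
5 5/2 8137/10000
f(2y,2.5y) = ((8533/10000)/(8137/10000) − 1)/(1/2) = 792/8137 ≈ 9.7333%

step 1 [0.5y] bond c/2=3/80: DF=(791903/800000 − 3/80·(0))/(1+3/80) = 9541/10000 ≈ 0.954100
step 2 [1y] zero: DF = P = 1839/2000 ≈ 0.919500
step 3 [1.5y] zero: DF = P = 8959/10000 ≈ 0.895900
step 4 [2y] bond c/2=7/200: DF=(490049/500000 − 7/200·(0.954100+0.919500+0.895900))/(1+7/200) = 8533/10000 ≈ 0.853300
step 5 [2.5y] bond c/2=3/400: DF=(677579/800000 − 3/400·(0.954100+0.919500+0.895900+0.853300))/(1+3/400) = 8137/10000 ≈ 0.813700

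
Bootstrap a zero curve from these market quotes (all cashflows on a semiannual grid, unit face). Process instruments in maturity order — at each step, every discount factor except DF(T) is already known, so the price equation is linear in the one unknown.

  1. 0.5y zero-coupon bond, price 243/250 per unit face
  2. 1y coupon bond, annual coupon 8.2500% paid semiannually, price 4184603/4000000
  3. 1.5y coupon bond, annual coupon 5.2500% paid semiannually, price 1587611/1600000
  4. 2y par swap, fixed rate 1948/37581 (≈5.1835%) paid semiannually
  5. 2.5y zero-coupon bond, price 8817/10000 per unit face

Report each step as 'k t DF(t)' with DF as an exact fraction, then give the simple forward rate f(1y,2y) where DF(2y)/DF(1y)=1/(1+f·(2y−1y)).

1 1/2 243/250
2 1 4831/5000
3 3/2 9173/10000
4 2 4513/5000
5 5/2 8817/10000
f(1y,2y) = ((4831/5000)/(4513/5000) − 1)/(1) = 318/4513 ≈ 7.0463%

step 1 [0.5y] zero: DF = P = 243/250 ≈ 0.972000
step 2 [1y] bond c/2=33/800: DF=(4184603/4000000 − 33/800·(0.972000))/(1+33/800) = 4831/5000 ≈ 0.966200
step 3 [1.5y] bond c/2=21/800: DF=(1587611/1600000 − 21/800·(0.972000+0.966200))/(1+21/800) = 9173/10000 ≈ 0.917300
step 4 [2y] swap r/2=974/37581: DF=(1 − 974/37581·(0.972000+0.966200+0.917300))/(1+974/37581) = 4513/5000 ≈ 0.902600
step 5 [2.5y] zero: DF = P = 8817/10000 ≈ 0.881700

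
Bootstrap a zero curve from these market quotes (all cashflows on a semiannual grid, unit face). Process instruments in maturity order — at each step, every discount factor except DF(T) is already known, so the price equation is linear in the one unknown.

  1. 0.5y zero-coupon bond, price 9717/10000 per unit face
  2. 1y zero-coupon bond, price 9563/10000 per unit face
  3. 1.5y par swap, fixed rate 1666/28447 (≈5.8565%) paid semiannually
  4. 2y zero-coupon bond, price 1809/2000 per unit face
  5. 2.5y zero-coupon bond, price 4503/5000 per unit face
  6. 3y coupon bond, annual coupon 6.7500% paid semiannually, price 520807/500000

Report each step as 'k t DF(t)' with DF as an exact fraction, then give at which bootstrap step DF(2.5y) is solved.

1 1/2 9717/10000
2 1 9563/10000
3 3/2 9167/10000
4 2 1809/2000
5 5/2 4503/5000
6 3 4279/5000
DF(2.5y) is solved at step 5

step 1 [0.5y] zero: DF = P = 9717/10000 ≈ 0.971700
step 2 [1y] zero: DF = P = 9563/10000 ≈ 0.956300
step 3 [1.5y] swap r/2=833/28447: DF=(1 − 833/28447·(0.971700+0.956300))/(1+833/28447) = 9167/10000 ≈ 0.916700
step 4 [2y] zero: DF = P = 1809/2000 ≈ 0.904500
step 5 [2.5y] zero: DF = P = 4503/5000 ≈ 0.900600
step 6 [3y] bond c/2=27/800: DF=(520807/500000 − 27/800·(0.971700+0.956300+0.916700+0.904500+0.900600))/(1+27/800) = 4279/5000 ≈ 0.855800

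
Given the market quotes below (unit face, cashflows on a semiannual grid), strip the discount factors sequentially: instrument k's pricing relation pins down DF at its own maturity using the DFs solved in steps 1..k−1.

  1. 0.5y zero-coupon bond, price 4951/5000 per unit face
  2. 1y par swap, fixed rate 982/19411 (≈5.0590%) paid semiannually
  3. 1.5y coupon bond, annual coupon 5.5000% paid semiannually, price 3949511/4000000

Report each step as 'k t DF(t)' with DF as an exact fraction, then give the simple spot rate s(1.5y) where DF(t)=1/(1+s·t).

1 1/2 4951/5000
2 1 9509/10000
3 3/2 909/1000
s(1.5y) = (1/(909/1000) − 1)/(3/2) = 182/2727 ≈ 6.6740%

step 1 [0.5y] zero: DF = P = 4951/5000 ≈ 0.990200
step 2 [1y] swap r/2=491/19411: DF=(1 − 491/19411·(0.990200))/(1+491/19411) = 9509/10000 ≈ 0.950900
step 3 [1.5y] bond c/2=11/400: DF=(3949511/4000000 − 11/400·(0.990200+0.950900))/(1+11/400) = 909/1000 ≈ 0.909000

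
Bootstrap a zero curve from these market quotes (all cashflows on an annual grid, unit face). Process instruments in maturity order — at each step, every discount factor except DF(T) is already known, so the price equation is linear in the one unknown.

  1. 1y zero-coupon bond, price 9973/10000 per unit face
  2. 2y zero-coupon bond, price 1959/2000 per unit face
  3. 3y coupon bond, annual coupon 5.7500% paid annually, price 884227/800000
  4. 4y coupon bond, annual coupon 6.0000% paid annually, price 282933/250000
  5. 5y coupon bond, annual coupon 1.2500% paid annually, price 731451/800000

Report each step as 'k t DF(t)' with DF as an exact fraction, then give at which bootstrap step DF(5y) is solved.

1 1 9973/10000
2 2 1959/2000
3 3 9377/10000
4 4 9027/10000
5 5 8559/10000
DF(5y) is solved at step 5

step 1 [1y] zero: DF = P = 9973/10000 ≈ 0.997300
step 2 [2y] zero: DF = P = 1959/2000 ≈ 0.979500
step 3 [3y] bond c/1=23/400: DF=(884227/800000 − 23/400·(0.997300+0.979500))/(1+23/400) = 9377/10000 ≈ 0.937700
step 4 [4y] bond c/1=3/50: DF=(282933/250000 − 3/50·(0.997300+0.979500+0.937700))/(1+3/50) = 9027/10000 ≈ 0.902700
step 5 [5y] bond c/1=1/80: DF=(731451/800000 − 1/80·(0.997300+0.979500+0.937700+0.902700))/(1+1/80) = 8559/10000 ≈ 0.855900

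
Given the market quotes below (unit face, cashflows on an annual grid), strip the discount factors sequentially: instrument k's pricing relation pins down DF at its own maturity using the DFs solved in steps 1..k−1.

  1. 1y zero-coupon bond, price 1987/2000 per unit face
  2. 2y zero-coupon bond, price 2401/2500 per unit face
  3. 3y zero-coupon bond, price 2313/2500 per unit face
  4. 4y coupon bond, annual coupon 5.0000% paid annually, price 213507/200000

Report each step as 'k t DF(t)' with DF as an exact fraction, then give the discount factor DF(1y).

step 1 [1y] zero: DF = P = 1987/2000 ≈ 0.993500
step 2 [2y] zero: DF = P = 2401/2500 ≈ 0.960400
step 3 [3y] zero: DF = P = 2313/2500 ≈ 0.925200
step 4 [4y] bond c/1=1/20: DF=(213507/200000 − 1/20·(0.993500+0.960400+0.925200))/(1+1/20) = 2199/2500 ≈ 0.879600

1 1 1987/2000
2 2 2401/2500
3 3 2313/2500
4 4 2199/2500
DF(1y) = 1987/2000 ≈ 0.993500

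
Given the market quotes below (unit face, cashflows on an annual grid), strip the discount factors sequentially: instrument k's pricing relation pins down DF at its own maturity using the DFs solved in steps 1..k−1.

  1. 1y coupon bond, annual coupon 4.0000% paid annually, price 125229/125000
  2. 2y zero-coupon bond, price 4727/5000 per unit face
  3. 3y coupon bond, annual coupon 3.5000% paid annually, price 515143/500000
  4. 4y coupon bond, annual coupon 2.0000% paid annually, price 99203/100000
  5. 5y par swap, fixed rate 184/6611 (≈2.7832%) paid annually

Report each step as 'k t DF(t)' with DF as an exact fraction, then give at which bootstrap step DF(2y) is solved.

step 1 [1y] bond c/1=1/25: DF=(125229/125000 − 1/25·(0))/(1+1/25) = 9633/10000 ≈ 0.963300
step 2 [2y] zero: DF = P = 4727/5000 ≈ 0.945400
step 3 [3y] bond c/1=7/200: DF=(515143/500000 − 7/200·(0.963300+0.945400))/(1+7/200) = 9309/10000 ≈ 0.930900
step 4 [4y] bond c/1=1/50: DF=(99203/100000 − 1/50·(0.963300+0.945400+0.930900))/(1+1/50) = 9169/10000 ≈ 0.916900
step 5 [5y] swap r/1=184/6611: DF=(1 − 184/6611·(0.963300+0.945400+0.930900+0.916900))/(1+184/6611) = 1089/1250 ≈ 0.871200

1 1 9633/10000
2 2 4727/5000
3 3 9309/10000
4 4 9169/10000
5 5 1089/1250
DF(2y) is solved at step 2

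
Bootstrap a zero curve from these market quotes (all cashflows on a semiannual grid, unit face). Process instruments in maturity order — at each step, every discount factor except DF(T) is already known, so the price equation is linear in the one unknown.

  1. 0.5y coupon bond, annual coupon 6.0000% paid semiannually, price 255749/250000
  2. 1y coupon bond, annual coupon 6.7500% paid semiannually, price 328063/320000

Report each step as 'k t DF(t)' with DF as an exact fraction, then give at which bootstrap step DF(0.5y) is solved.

step 1 [0.5y] bond c/2=3/100: DF=(255749/250000 − 3/100·(0))/(1+3/100) = 2483/2500 ≈ 0.993200
step 2 [1y] bond c/2=27/800: DF=(328063/320000 − 27/800·(0.993200))/(1+27/800) = 9593/10000 ≈ 0.959300

1 1/2 2483/2500
2 1 9593/10000
DF(0.5y) is solved at step 1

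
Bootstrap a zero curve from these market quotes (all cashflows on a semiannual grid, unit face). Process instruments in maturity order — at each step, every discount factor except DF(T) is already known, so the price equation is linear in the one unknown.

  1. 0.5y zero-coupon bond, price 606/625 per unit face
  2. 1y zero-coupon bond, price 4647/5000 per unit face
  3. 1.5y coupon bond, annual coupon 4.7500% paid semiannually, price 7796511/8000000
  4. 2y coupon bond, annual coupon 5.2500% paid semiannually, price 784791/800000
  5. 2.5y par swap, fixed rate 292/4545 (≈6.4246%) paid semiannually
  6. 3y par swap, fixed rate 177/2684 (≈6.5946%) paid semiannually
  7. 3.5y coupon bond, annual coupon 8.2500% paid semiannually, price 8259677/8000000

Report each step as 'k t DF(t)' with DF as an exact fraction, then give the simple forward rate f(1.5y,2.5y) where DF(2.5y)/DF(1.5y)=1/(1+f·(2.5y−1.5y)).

1 1/2 606/625
2 1 4647/5000
3 3/2 9079/10000
4 2 8841/10000
5 5/2 427/500
6 3 823/1000
7 7/2 7789/10000
f(1.5y,2.5y) = ((9079/10000)/(427/500) − 1)/(1) = 77/1220 ≈ 6.3115%

step 1 [0.5y] zero: DF = P = 606/625 ≈ 0.969600
step 2 [1y] zero: DF = P = 4647/5000 ≈ 0.929400
step 3 [1.5y] bond c/2=19/800: DF=(7796511/8000000 − 19/800·(0.969600+0.929400))/(1+19/800) = 9079/10000 ≈ 0.907900
step 4 [2y] bond c/2=21/800: DF=(784791/800000 − 21/800·(0.969600+0.929400+0.907900))/(1+21/800) = 8841/10000 ≈ 0.884100
step 5 [2.5y] swap r/2=146/4545: DF=(1 − 146/4545·(0.969600+0.929400+0.907900+0.884100))/(1+146/4545) = 427/500 ≈ 0.854000
step 6 [3y] swap r/2=177/5368: DF=(1 − 177/5368·(0.969600+0.929400+0.907900+0.884100+0.854000))/(1+177/5368) = 823/1000 ≈ 0.823000
step 7 [3.5y] bond c/2=33/800: DF=(8259677/8000000 − 33/800·(0.969600+0.929400+0.907900+0.884100+0.854000+0.823000))/(1+33/800) = 7789/10000 ≈ 0.778900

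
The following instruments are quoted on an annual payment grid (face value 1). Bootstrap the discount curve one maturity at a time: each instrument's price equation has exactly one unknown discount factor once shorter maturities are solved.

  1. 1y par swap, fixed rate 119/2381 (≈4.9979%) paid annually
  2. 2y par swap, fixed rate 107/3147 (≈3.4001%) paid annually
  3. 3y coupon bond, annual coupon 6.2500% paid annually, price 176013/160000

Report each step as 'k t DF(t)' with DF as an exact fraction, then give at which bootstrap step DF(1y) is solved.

1 1 2381/2500
2 2 4679/5000
3 3 9243/10000
DF(1y) is solved at step 1

step 1 [1y] swap r/1=119/2381: DF=(1 − 119/2381·(0))/(1+119/2381) = 2381/2500 ≈ 0.952400
step 2 [2y] swap r/1=107/3147: DF=(1 − 107/3147·(0.952400))/(1+107/3147) = 4679/5000 ≈ 0.935800
step 3 [3y] bond c/1=1/16: DF=(176013/160000 − 1/16·(0.952400+0.935800))/(1+1/16) = 9243/10000 ≈ 0.924300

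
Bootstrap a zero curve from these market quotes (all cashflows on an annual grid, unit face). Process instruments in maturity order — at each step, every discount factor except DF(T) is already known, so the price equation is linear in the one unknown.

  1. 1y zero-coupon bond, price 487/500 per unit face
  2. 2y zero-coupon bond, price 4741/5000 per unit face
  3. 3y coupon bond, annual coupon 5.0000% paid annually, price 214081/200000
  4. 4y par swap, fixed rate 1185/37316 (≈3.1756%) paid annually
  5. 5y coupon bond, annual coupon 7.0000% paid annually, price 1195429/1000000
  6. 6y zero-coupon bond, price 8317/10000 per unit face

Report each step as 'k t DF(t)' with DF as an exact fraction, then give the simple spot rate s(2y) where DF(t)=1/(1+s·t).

step 1 [1y] zero: DF = P = 487/500 ≈ 0.974000
step 2 [2y] zero: DF = P = 4741/5000 ≈ 0.948200
step 3 [3y] bond c/1=1/20: DF=(214081/200000 − 1/20·(0.974000+0.948200))/(1+1/20) = 9279/10000 ≈ 0.927900
step 4 [4y] swap r/1=1185/37316: DF=(1 − 1185/37316·(0.974000+0.948200+0.927900))/(1+1185/37316) = 1763/2000 ≈ 0.881500
step 5 [5y] bond c/1=7/100: DF=(1195429/1000000 − 7/100·(0.974000+0.948200+0.927900+0.881500))/(1+7/100) = 8731/10000 ≈ 0.873100
step 6 [6y] zero: DF = P = 8317/10000 ≈ 0.831700

1 1 487/500
2 2 4741/5000
3 3 9279/10000
4 4 1763/2000
5 5 8731/10000
6 6 8317/10000
s(2y) = (1/(4741/5000) − 1)/(2) = 259/9482 ≈ 2.7315%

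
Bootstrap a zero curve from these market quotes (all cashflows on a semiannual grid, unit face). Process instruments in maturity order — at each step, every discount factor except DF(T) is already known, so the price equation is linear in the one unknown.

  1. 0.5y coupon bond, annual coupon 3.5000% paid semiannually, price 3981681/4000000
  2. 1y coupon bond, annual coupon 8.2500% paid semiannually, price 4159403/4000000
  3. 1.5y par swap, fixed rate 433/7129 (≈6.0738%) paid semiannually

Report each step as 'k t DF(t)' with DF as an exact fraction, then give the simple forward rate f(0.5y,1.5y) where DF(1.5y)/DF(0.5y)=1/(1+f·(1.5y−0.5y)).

1 1/2 9783/10000
2 1 9599/10000
3 3/2 4567/5000
f(0.5y,1.5y) = ((9783/10000)/(4567/5000) − 1)/(1) = 649/9134 ≈ 7.1053%

step 1 [0.5y] bond c/2=7/400: DF=(3981681/4000000 − 7/400·(0))/(1+7/400) = 9783/10000 ≈ 0.978300
step 2 [1y] bond c/2=33/800: DF=(4159403/4000000 − 33/800·(0.978300))/(1+33/800) = 9599/10000 ≈ 0.959900
step 3 [1.5y] swap r/2=433/14258: DF=(1 − 433/14258·(0.978300+0.959900))/(1+433/14258) = 4567/5000 ≈ 0.913400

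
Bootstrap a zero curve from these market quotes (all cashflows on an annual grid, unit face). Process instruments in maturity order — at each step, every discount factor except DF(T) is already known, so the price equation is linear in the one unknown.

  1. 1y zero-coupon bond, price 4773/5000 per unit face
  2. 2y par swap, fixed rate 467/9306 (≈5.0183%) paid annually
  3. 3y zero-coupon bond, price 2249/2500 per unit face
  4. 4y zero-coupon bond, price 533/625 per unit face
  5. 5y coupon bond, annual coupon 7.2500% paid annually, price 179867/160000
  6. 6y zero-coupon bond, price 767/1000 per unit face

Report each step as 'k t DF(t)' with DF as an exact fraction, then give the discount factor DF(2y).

step 1 [1y] zero: DF = P = 4773/5000 ≈ 0.954600
step 2 [2y] swap r/1=467/9306: DF=(1 − 467/9306·(0.954600))/(1+467/9306) = 4533/5000 ≈ 0.906600
step 3 [3y] zero: DF = P = 2249/2500 ≈ 0.899600
step 4 [4y] zero: DF = P = 533/625 ≈ 0.852800
step 5 [5y] bond c/1=29/400: DF=(179867/160000 − 29/400·(0.954600+0.906600+0.899600+0.852800))/(1+29/400) = 8039/10000 ≈ 0.803900
step 6 [6y] zero: DF = P = 767/1000 ≈ 0.767000

1 1 4773/5000
2 2 4533/5000
3 3 2249/2500
4 4 533/625
5 5 8039/10000
6 6 767/1000
DF(2y) = 4533/5000 ≈ 0.906600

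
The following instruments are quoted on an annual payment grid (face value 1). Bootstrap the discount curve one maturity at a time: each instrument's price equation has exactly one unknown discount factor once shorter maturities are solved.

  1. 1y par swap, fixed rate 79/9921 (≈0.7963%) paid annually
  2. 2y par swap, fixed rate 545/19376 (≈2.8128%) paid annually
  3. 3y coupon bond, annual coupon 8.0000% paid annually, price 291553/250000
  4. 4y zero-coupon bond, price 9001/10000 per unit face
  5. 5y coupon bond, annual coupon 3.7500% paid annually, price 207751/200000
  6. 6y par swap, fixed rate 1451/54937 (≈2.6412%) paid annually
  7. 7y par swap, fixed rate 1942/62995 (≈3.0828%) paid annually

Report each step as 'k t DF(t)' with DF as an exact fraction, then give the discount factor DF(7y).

step 1 [1y] swap r/1=79/9921: DF=(1 − 79/9921·(0))/(1+79/9921) = 9921/10000 ≈ 0.992100
step 2 [2y] swap r/1=545/19376: DF=(1 − 545/19376·(0.992100))/(1+545/19376) = 1891/2000 ≈ 0.945500
step 3 [3y] bond c/1=2/25: DF=(291553/250000 − 2/25·(0.992100+0.945500))/(1+2/25) = 9363/10000 ≈ 0.936300
step 4 [4y] zero: DF = P = 9001/10000 ≈ 0.900100
step 5 [5y] bond c/1=3/80: DF=(207751/200000 − 3/80·(0.992100+0.945500+0.936300+0.900100))/(1+3/80) = 1081/1250 ≈ 0.864800
step 6 [6y] swap r/1=1451/54937: DF=(1 − 1451/54937·(0.992100+0.945500+0.936300+0.900100+0.864800))/(1+1451/54937) = 8549/10000 ≈ 0.854900
step 7 [7y] swap r/1=1942/62995: DF=(1 − 1942/62995·(0.992100+0.945500+0.936300+0.900100+0.864800+0.854900))/(1+1942/62995) = 4029/5000 ≈ 0.805800

1 1 9921/10000
2 2 1891/2000
3 3 9363/10000
4 4 9001/10000
5 5 1081/1250
6 6 8549/10000
7 7 4029/5000
DF(7y) = 4029/5000 ≈ 0.805800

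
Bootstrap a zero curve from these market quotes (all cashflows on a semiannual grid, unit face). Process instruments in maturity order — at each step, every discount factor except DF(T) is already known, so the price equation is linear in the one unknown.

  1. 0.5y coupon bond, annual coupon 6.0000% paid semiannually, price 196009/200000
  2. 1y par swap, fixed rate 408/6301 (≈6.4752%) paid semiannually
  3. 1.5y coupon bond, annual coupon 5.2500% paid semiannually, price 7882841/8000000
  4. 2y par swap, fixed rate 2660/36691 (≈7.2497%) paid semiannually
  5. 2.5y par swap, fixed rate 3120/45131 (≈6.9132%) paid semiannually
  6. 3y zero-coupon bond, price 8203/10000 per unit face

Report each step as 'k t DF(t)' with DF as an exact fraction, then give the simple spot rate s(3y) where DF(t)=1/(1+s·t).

1 1/2 1903/2000
2 1 2347/2500
3 3/2 4559/5000
4 2 867/1000
5 5/2 211/250
6 3 8203/10000
s(3y) = (1/(8203/10000) − 1)/(3) = 599/8203 ≈ 7.3022%

step 1 [0.5y] bond c/2=3/100: DF=(196009/200000 − 3/100·(0))/(1+3/100) = 1903/2000 ≈ 0.951500
step 2 [1y] swap r/2=204/6301: DF=(1 − 204/6301·(0.951500))/(1+204/6301) = 2347/2500 ≈ 0.938800
step 3 [1.5y] bond c/2=21/800: DF=(7882841/8000000 − 21/800·(0.951500+0.938800))/(1+21/800) = 4559/5000 ≈ 0.911800
step 4 [2y] swap r/2=1330/36691: DF=(1 − 1330/36691·(0.951500+0.938800+0.911800))/(1+1330/36691) = 867/1000 ≈ 0.867000
step 5 [2.5y] swap r/2=1560/45131: DF=(1 − 1560/45131·(0.951500+0.938800+0.911800+0.867000))/(1+1560/45131) = 211/250 ≈ 0.844000
step 6 [3y] zero: DF = P = 8203/10000 ≈ 0.820300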